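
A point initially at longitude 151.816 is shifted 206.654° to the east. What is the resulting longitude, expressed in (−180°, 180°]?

Start at +151.816°; shift +206.654° → +358.470°.
+358.470° lies outside (−180°, 180°]; subtract 360° → -1.530°.

-1.530°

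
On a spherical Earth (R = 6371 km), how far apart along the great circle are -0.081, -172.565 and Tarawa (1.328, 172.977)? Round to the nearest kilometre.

1615 km

Δλ = 172.977 − -172.565 = 345.542°; wrapped into (−180°, 180°]: -14.458°.
Δφ = 1.328 − -0.081 = 1.409°.
a = sin²(Δφ/2) + cos φ₁ · cos φ₂ · sin²(Δλ/2) = 0.015981.
c = 2·atan2(√a, √(1−a)) = 0.25351 rad → d = 6371·c ≈ 1615.14 km.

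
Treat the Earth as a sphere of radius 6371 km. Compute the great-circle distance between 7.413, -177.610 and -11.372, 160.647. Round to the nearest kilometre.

Δλ = 160.647 − -177.610 = 338.257°; wrapped into (−180°, 180°]: -21.743°.
Δφ = -11.372 − 7.413 = -18.785°.
a = sin²(Δφ/2) + cos φ₁ · cos φ₂ · sin²(Δλ/2) = 0.061216.
c = 2·atan2(√a, √(1−a)) = 0.50003 rad → d = 6371·c ≈ 3185.69 km.

3186 km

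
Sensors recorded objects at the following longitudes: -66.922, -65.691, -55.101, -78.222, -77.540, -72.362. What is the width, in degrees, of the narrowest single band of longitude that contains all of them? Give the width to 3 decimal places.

Sort the longitudes: -78.222°, -77.540°, -72.362°, -66.922°, -65.691°, -55.101°.
Eastward gaps between consecutive values (wrapping around): 0.682°, 5.178°, 5.440°, 1.231°, 10.590°, 336.879°.
Largest gap = 336.879° ⇒ minimal covering band is its complement: 360° − 336.879° = 23.121°.
Band runs from -78.222° eastward to -55.101°.

23.121°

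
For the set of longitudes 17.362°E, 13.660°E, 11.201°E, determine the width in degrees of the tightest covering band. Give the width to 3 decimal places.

Sort the longitudes: +11.201°, +13.660°, +17.362°.
Eastward gaps between consecutive values (wrapping around): 2.459°, 3.702°, 353.839°.
Largest gap = 353.839° ⇒ minimal covering band is its complement: 360° − 353.839° = 6.161°.
Band runs from +11.201° eastward to +17.362°.

6.161°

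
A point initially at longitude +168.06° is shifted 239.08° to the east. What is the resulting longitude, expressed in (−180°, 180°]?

+47.14°

Start at +168.06°; shift +239.08° → +407.14°.
+407.14° lies outside (−180°, 180°]; subtract 360° → +47.14°.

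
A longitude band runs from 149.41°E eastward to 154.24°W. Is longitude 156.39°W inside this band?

Band width going east from +149.41° to -154.24°: ((-154.24 − 149.41) mod 360) = 56.35°.
Offset of -156.39° east of the west edge: ((-156.39 − 149.41) mod 360) = 54.20°.
54.20° ≤ 56.35° ⇒ inside.

Yes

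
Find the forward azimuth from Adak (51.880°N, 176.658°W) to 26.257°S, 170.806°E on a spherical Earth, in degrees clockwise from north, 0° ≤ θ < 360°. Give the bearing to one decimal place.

191.4°

Δλ = 170.806 − -176.658 = 347.464°; wrapped into (−180°, 180°]: -12.536°.
θ = atan2( sin Δλ · cos φ₂ , cos φ₁ · sin φ₂ − sin φ₁ · cos φ₂ · cos Δλ )
  = atan2(-0.19466, -0.96182) = -168.559° → normalised to [0°, 360°): 191.441°.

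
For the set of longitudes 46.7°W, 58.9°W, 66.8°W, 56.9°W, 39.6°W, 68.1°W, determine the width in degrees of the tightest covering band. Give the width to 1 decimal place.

28.5°

Sort the longitudes: -68.1°, -66.8°, -58.9°, -56.9°, -46.7°, -39.6°.
Eastward gaps between consecutive values (wrapping around): 1.3°, 7.9°, 2.0°, 10.2°, 7.1°, 331.5°.
Largest gap = 331.5° ⇒ minimal covering band is its complement: 360° − 331.5° = 28.5°.
Band runs from -68.1° eastward to -39.6°.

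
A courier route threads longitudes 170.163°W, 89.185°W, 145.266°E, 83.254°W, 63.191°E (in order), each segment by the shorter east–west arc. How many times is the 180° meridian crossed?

2

Leg 1: -170.163° → -89.185°, shortest Δλ = 80.978° (east) — does not cross 180°.
Leg 2: -89.185° → +145.266°, shortest Δλ = -125.549° (west) — crosses 180°.
Leg 3: +145.266° → -83.254°, shortest Δλ = 131.48° (east) — crosses 180°.
Leg 4: -83.254° → +63.191°, shortest Δλ = 146.445° (east) — does not cross 180°.
Total crossings: 2.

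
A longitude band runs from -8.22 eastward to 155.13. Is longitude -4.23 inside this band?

Yes

Band width going east from -8.22° to +155.13°: ((155.13 − -8.22) mod 360) = 163.35°.
Offset of -4.23° east of the west edge: ((-4.23 − -8.22) mod 360) = 3.99°.
3.99° ≤ 163.35° ⇒ inside.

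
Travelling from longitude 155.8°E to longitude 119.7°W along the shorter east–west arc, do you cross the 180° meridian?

Yes

Naïve |-119.7 − 155.8| = 275.5° > 180°, so the shorter arc goes the other way round — across 180°.
Signed shortest Δλ = ((-119.7 − 155.8 + 180) mod 360) − 180 = 84.5°.
Going east by 84.5° from +155.8° passes through 180° before reaching -119.7°.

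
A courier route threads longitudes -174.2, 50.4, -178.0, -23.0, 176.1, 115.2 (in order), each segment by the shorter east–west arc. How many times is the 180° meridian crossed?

Leg 1: -174.2° → +50.4°, shortest Δλ = -135.4° (west) — crosses 180°.
Leg 2: +50.4° → -178.0°, shortest Δλ = 131.6° (east) — crosses 180°.
Leg 3: -178.0° → -23.0°, shortest Δλ = 155.0° (east) — does not cross 180°.
Leg 4: -23.0° → +176.1°, shortest Δλ = -160.9° (west) — crosses 180°.
Leg 5: +176.1° → +115.2°, shortest Δλ = -60.9° (west) — does not cross 180°.
Total crossings: 3.

3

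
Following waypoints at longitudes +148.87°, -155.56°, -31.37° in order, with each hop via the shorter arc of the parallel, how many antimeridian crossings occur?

1

Leg 1: +148.87° → -155.56°, shortest Δλ = 55.57° (east) — crosses 180°.
Leg 2: -155.56° → -31.37°, shortest Δλ = 124.19° (east) — does not cross 180°.
Total crossings: 1.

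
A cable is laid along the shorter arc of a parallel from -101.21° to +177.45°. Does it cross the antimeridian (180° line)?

Yes

Naïve |177.45 − -101.21| = 278.66° > 180°, so the shorter arc goes the other way round — across 180°.
Signed shortest Δλ = ((177.45 − -101.21 + 180) mod 360) − 180 = -81.34°.
Going west by 81.34° from -101.21° passes through 180° before reaching +177.45°.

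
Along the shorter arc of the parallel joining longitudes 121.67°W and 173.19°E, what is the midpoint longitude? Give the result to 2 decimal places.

154.24°W

Signed shortest Δλ from -121.67° to +173.19° is -65.14°.
Midpoint longitude = -121.67° + (-65.14°)/2 = -121.67° − 32.57° = -154.24°.
(The naïve average (-121.67 + +173.19)/2 = 25.76° is on the wrong side of the globe.)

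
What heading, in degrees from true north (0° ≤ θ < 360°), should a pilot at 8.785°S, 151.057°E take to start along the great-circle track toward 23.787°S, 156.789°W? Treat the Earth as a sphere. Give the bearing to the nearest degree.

Δλ = -156.789 − 151.057 = -307.846°; wrapped into (−180°, 180°]: 52.154°.
θ = atan2( sin Δλ · cos φ₂ , cos φ₁ · sin φ₂ − sin φ₁ · cos φ₂ · cos Δλ )
  = atan2(0.72258, -0.31286) = 113.412° → normalised to [0°, 360°): 113.412°.

113°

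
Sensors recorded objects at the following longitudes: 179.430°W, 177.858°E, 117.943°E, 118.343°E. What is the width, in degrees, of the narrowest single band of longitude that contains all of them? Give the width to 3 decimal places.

Sort the longitudes: -179.430°, +117.943°, +118.343°, +177.858°.
Eastward gaps between consecutive values (wrapping around): 297.373°, 0.400°, 59.515°, 2.712°.
Largest gap = 297.373° ⇒ minimal covering band is its complement: 360° − 297.373° = 62.627°.
Band runs from +117.943° eastward to -179.430°, crossing the antimeridian.

62.627°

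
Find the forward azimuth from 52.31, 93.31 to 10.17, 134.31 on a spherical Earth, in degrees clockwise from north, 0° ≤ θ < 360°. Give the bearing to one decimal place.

Δλ = 134.31 − 93.31 = 41.00°.
θ = atan2( sin Δλ · cos φ₂ , cos φ₁ · sin φ₂ − sin φ₁ · cos φ₂ · cos Δλ )
  = atan2(0.64575, -0.47989) = 126.618° → normalised to [0°, 360°): 126.618°.

126.6°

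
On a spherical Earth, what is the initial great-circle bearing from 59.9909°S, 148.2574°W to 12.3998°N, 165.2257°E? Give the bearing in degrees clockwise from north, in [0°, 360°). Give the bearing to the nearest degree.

314°

Δλ = 165.2257 − -148.2574 = 313.4831°; wrapped into (−180°, 180°]: -46.5169°.
θ = atan2( sin Δλ · cos φ₂ , cos φ₁ · sin φ₂ − sin φ₁ · cos φ₂ · cos Δλ )
  = atan2(-0.70865, 0.68939) = -45.789° → normalised to [0°, 360°): 314.211°.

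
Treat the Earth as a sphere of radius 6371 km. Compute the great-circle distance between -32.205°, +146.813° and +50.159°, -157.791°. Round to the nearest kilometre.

10654 km

Δλ = -157.791 − 146.813 = -304.604°; wrapped into (−180°, 180°]: 55.396°.
Δφ = 50.159 − -32.205 = 82.364°.
a = sin²(Δφ/2) + cos φ₁ · cos φ₂ · sin²(Δλ/2) = 0.550679.
c = 2·atan2(√a, √(1−a)) = 1.67233 rad → d = 6371·c ≈ 10654.41 km.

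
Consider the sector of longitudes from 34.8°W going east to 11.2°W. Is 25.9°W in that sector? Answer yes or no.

Band width going east from -34.8° to -11.2°: ((-11.2 − -34.8) mod 360) = 23.6°.
Offset of -25.9° east of the west edge: ((-25.9 − -34.8) mod 360) = 8.9°.
8.9° ≤ 23.6° ⇒ inside.

Yes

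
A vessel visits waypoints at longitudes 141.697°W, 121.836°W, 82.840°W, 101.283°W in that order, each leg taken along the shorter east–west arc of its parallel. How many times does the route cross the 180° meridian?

Leg 1: -141.697° → -121.836°, shortest Δλ = 19.861° (east) — does not cross 180°.
Leg 2: -121.836° → -82.840°, shortest Δλ = 38.996° (east) — does not cross 180°.
Leg 3: -82.840° → -101.283°, shortest Δλ = -18.443° (west) — does not cross 180°.
Total crossings: 0.

0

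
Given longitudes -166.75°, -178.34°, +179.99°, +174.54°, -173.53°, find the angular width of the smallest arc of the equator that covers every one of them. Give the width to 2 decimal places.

Sort the longitudes: -178.34°, -173.53°, -166.75°, +174.54°, +179.99°.
Eastward gaps between consecutive values (wrapping around): 4.81°, 6.78°, 341.29°, 5.45°, 1.67°.
Largest gap = 341.29° ⇒ minimal covering band is its complement: 360° − 341.29° = 18.71°.
Band runs from +174.54° eastward to -166.75°, crossing the antimeridian.

18.71°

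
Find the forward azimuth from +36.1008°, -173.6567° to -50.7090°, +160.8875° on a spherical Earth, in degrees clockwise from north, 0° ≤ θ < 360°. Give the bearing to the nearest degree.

Δλ = 160.8875 − -173.6567 = 334.5442°; wrapped into (−180°, 180°]: -25.4558°.
θ = atan2( sin Δλ · cos φ₂ , cos φ₁ · sin φ₂ − sin φ₁ · cos φ₂ · cos Δλ )
  = atan2(-0.27218, -0.96223) = -164.205° → normalised to [0°, 360°): 195.795°.

196°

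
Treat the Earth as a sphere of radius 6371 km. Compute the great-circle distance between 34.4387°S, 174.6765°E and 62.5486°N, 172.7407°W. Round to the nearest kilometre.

10843 km

Δλ = -172.7407 − 174.6765 = -347.4172°; wrapped into (−180°, 180°]: 12.5828°.
Δφ = 62.5486 − -34.4387 = 96.9873°.
a = sin²(Δφ/2) + cos φ₁ · cos φ₂ · sin²(Δλ/2) = 0.565390.
c = 2·atan2(√a, √(1−a)) = 1.70195 rad → d = 6371·c ≈ 10843.14 km.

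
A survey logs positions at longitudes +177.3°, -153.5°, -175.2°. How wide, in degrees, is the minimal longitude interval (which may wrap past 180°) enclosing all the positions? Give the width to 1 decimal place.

Sort the longitudes: -175.2°, -153.5°, +177.3°.
Eastward gaps between consecutive values (wrapping around): 21.7°, 330.8°, 7.5°.
Largest gap = 330.8° ⇒ minimal covering band is its complement: 360° − 330.8° = 29.2°.
Band runs from +177.3° eastward to -153.5°, crossing the antimeridian.

29.2°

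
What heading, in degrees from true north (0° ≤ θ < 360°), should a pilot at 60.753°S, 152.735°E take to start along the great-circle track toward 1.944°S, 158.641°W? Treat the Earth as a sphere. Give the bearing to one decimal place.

53.3°

Δλ = -158.641 − 152.735 = -311.376°; wrapped into (−180°, 180°]: 48.624°.
θ = atan2( sin Δλ · cos φ₂ , cos φ₁ · sin φ₂ − sin φ₁ · cos φ₂ · cos Δλ )
  = atan2(0.74996, 0.55983) = 53.259° → normalised to [0°, 360°): 53.259°.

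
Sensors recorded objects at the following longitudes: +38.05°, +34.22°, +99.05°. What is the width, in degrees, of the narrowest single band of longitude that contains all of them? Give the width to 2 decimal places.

Sort the longitudes: +34.22°, +38.05°, +99.05°.
Eastward gaps between consecutive values (wrapping around): 3.83°, 61.00°, 295.17°.
Largest gap = 295.17° ⇒ minimal covering band is its complement: 360° − 295.17° = 64.83°.
Band runs from +34.22° eastward to +99.05°.

64.83°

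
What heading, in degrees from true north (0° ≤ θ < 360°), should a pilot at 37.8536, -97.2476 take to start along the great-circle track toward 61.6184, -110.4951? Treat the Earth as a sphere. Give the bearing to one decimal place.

Δλ = -110.4951 − -97.2476 = -13.2475°.
θ = atan2( sin Δλ · cos φ₂ , cos φ₁ · sin φ₂ − sin φ₁ · cos φ₂ · cos Δλ )
  = atan2(-0.10893, 0.41075) = -14.853° → normalised to [0°, 360°): 345.147°.

345.1°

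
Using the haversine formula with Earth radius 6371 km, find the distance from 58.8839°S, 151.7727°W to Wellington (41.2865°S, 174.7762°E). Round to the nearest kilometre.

Δλ = 174.7762 − -151.7727 = 326.5489°; wrapped into (−180°, 180°]: -33.4511°.
Δφ = -41.2865 − -58.8839 = 17.5974°.
a = sin²(Δφ/2) + cos φ₁ · cos φ₂ · sin²(Δλ/2) = 0.055559.
c = 2·atan2(√a, √(1−a)) = 0.47590 rad → d = 6371·c ≈ 3031.93 km.

3032 km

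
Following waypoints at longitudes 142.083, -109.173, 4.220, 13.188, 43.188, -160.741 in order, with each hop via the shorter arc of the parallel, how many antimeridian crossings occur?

2

Leg 1: +142.083° → -109.173°, shortest Δλ = 108.744° (east) — crosses 180°.
Leg 2: -109.173° → +4.220°, shortest Δλ = 113.393° (east) — does not cross 180°.
Leg 3: +4.220° → +13.188°, shortest Δλ = 8.968° (east) — does not cross 180°.
Leg 4: +13.188° → +43.188°, shortest Δλ = 30.0° (east) — does not cross 180°.
Leg 5: +43.188° → -160.741°, shortest Δλ = 156.071° (east) — crosses 180°.
Total crossings: 2.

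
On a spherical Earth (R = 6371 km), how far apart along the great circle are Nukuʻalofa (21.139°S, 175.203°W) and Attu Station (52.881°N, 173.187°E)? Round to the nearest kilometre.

Δλ = 173.187 − -175.203 = 348.390°; wrapped into (−180°, 180°]: -11.610°.
Δφ = 52.881 − -21.139 = 74.020°.
a = sin²(Δφ/2) + cos φ₁ · cos φ₂ · sin²(Δλ/2) = 0.368107.
c = 2·atan2(√a, √(1−a)) = 1.30385 rad → d = 6371·c ≈ 8306.84 km.

8307 km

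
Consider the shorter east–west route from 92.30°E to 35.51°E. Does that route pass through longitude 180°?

Signed shortest Δλ = ((35.51 − 92.30 + 180) mod 360) − 180 = -56.79°.
Going west by 56.79° from +92.30° reaches +35.51° without touching 180°.

No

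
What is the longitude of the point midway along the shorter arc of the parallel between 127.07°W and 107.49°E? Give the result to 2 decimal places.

170.21°E

Signed shortest Δλ from -127.07° to +107.49° is -125.44°.
Midpoint longitude = -127.07° + (-125.44°)/2 = -127.07° − 62.72° = -189.79°.
Normalise into (−180°, 180°]: +170.21°.
(The naïve average (-127.07 + +107.49)/2 = -9.79° is on the wrong side of the globe.)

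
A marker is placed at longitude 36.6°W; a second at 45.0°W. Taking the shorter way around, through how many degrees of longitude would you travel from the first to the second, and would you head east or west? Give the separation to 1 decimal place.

8.4° west

Raw difference: -45.0 − -36.6 = -8.4°.
Normalise into (−180°, 180°]: -8.4° stays -8.4°.
Negative ⇒ the second point lies to the west; separation 8.4°.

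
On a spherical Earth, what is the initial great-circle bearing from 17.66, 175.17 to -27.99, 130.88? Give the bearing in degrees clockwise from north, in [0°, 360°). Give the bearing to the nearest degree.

Δλ = 130.88 − 175.17 = -44.29°.
θ = atan2( sin Δλ · cos φ₂ , cos φ₁ · sin φ₂ − sin φ₁ · cos φ₂ · cos Δλ )
  = atan2(-0.61661, -0.63895) = -136.020° → normalised to [0°, 360°): 223.980°.

224°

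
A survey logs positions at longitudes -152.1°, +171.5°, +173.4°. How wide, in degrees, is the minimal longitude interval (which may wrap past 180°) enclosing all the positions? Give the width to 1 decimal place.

Sort the longitudes: -152.1°, +171.5°, +173.4°.
Eastward gaps between consecutive values (wrapping around): 323.6°, 1.9°, 34.5°.
Largest gap = 323.6° ⇒ minimal covering band is its complement: 360° − 323.6° = 36.4°.
Band runs from +171.5° eastward to -152.1°, crossing the antimeridian.

36.4°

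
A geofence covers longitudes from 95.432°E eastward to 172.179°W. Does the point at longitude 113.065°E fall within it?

Yes

Band width going east from +95.432° to -172.179°: ((-172.179 − 95.432) mod 360) = 92.389°.
Offset of +113.065° east of the west edge: ((113.065 − 95.432) mod 360) = 17.633°.
17.633° ≤ 92.389° ⇒ inside.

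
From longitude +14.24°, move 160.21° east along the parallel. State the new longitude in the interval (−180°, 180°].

Start at +14.24°; shift +160.21° → +174.45°.
+174.45° already lies in (−180°, 180°].

+174.45°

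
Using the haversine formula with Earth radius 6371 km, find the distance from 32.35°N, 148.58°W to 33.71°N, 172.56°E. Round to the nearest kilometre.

3604 km

Δλ = 172.56 − -148.58 = 321.14°; wrapped into (−180°, 180°]: -38.86°.
Δφ = 33.71 − 32.35 = 1.36°.
a = sin²(Δφ/2) + cos φ₁ · cos φ₂ · sin²(Δλ/2) = 0.077907.
c = 2·atan2(√a, √(1−a)) = 0.56575 rad → d = 6371·c ≈ 3604.39 km.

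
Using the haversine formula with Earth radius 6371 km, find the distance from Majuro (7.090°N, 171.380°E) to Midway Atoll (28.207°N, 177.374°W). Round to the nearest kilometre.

2629 km

Δλ = -177.374 − 171.380 = -348.754°; wrapped into (−180°, 180°]: 11.246°.
Δφ = 28.207 − 7.090 = 21.117°.
a = sin²(Δφ/2) + cos φ₁ · cos φ₂ · sin²(Δλ/2) = 0.041972.
c = 2·atan2(√a, √(1−a)) = 0.41267 rad → d = 6371·c ≈ 2629.09 km.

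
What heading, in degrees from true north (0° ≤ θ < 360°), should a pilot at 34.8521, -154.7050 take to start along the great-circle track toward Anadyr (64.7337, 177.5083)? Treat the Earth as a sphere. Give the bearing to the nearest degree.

Δλ = 177.5083 − -154.7050 = 332.2133°; wrapped into (−180°, 180°]: -27.7867°.
θ = atan2( sin Δλ · cos φ₂ , cos φ₁ · sin φ₂ − sin φ₁ · cos φ₂ · cos Δλ )
  = atan2(-0.19898, 0.52634) = -20.709° → normalised to [0°, 360°): 339.291°.

339°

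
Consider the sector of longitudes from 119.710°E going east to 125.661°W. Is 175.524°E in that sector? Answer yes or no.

Yes

Band width going east from +119.710° to -125.661°: ((-125.661 − 119.710) mod 360) = 114.629°.
Offset of +175.524° east of the west edge: ((175.524 − 119.710) mod 360) = 55.814°.
55.814° ≤ 114.629° ⇒ inside.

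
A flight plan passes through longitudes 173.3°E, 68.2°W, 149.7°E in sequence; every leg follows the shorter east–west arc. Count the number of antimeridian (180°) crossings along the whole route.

2

Leg 1: +173.3° → -68.2°, shortest Δλ = 118.5° (east) — crosses 180°.
Leg 2: -68.2° → +149.7°, shortest Δλ = -142.1° (west) — crosses 180°.
Total crossings: 2.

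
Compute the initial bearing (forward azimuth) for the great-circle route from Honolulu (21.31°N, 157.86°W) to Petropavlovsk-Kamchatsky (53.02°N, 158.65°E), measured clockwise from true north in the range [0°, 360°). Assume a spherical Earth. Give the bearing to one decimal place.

324.7°

Δλ = 158.65 − -157.86 = 316.51°; wrapped into (−180°, 180°]: -43.49°.
θ = atan2( sin Δλ · cos φ₂ , cos φ₁ · sin φ₂ − sin φ₁ · cos φ₂ · cos Δλ )
  = atan2(-0.41399, 0.58563) = -35.257° → normalised to [0°, 360°): 324.743°.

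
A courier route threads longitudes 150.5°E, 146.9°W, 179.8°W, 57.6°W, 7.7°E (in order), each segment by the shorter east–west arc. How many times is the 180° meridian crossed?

Leg 1: +150.5° → -146.9°, shortest Δλ = 62.6° (east) — crosses 180°.
Leg 2: -146.9° → -179.8°, shortest Δλ = -32.9° (west) — does not cross 180°.
Leg 3: -179.8° → -57.6°, shortest Δλ = 122.2° (east) — does not cross 180°.
Leg 4: -57.6° → +7.7°, shortest Δλ = 65.3° (east) — does not cross 180°.
Total crossings: 1.

1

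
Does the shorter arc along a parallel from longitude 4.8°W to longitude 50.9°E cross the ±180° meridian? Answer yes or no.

Signed shortest Δλ = ((50.9 − -4.8 + 180) mod 360) − 180 = 55.7°.
Going east by 55.7° from -4.8° reaches +50.9° without touching 180°.

No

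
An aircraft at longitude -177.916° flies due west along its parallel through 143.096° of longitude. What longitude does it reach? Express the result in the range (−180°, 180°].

Start at -177.916°; shift −143.096° → -321.012°.
-321.012° lies outside (−180°, 180°]; add 360° → +38.988°.

+38.988°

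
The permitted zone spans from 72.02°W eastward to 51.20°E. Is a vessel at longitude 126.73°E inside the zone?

No

Band width going east from -72.02° to +51.20°: ((51.20 − -72.02) mod 360) = 123.22°.
Offset of +126.73° east of the west edge: ((126.73 − -72.02) mod 360) = 198.75°.
198.75° > 123.22° ⇒ outside.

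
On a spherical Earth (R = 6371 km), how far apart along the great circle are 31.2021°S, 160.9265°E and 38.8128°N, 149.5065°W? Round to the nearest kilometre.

9321 km

Δλ = -149.5065 − 160.9265 = -310.4330°; wrapped into (−180°, 180°]: 49.5670°.
Δφ = 38.8128 − -31.2021 = 70.0149°.
a = sin²(Δφ/2) + cos φ₁ · cos φ₂ · sin²(Δλ/2) = 0.446227.
c = 2·atan2(√a, √(1−a)) = 1.46304 rad → d = 6371·c ≈ 9321.04 km.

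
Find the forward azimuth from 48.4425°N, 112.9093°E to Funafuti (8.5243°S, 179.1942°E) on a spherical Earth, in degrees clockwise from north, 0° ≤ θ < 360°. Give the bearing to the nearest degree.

114°

Δλ = 179.1942 − 112.9093 = 66.2849°.
θ = atan2( sin Δλ · cos φ₂ , cos φ₁ · sin φ₂ − sin φ₁ · cos φ₂ · cos Δλ )
  = atan2(0.90544, -0.39596) = 113.620° → normalised to [0°, 360°): 113.620°.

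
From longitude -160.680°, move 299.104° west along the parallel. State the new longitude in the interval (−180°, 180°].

-99.784°

Start at -160.680°; shift −299.104° → -459.784°.
-459.784° lies outside (−180°, 180°]; add 360° → -99.784°.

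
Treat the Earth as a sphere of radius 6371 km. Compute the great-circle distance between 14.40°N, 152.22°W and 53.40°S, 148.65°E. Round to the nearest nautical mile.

5071 nmi

Δλ = 148.65 − -152.22 = 300.87°; wrapped into (−180°, 180°]: -59.13°.
Δφ = -53.40 − 14.40 = -67.80°.
a = sin²(Δφ/2) + cos φ₁ · cos φ₂ · sin²(Δλ/2) = 0.451673.
c = 2·atan2(√a, √(1−a)) = 1.47399 rad → d = 6371·c ≈ 9390.79 km ≈ 5070.62 nmi.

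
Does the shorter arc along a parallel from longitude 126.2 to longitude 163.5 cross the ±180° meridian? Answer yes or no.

Signed shortest Δλ = ((163.5 − 126.2 + 180) mod 360) − 180 = 37.3°.
Going east by 37.3° from +126.2° reaches +163.5° without touching 180°.

No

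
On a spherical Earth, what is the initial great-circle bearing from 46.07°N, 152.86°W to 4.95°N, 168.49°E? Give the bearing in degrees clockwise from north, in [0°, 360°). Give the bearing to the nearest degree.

Δλ = 168.49 − -152.86 = 321.35°; wrapped into (−180°, 180°]: -38.65°.
θ = atan2( sin Δλ · cos φ₂ , cos φ₁ · sin φ₂ − sin φ₁ · cos φ₂ · cos Δλ )
  = atan2(-0.62223, -0.50049) = -128.811° → normalised to [0°, 360°): 231.189°.

231°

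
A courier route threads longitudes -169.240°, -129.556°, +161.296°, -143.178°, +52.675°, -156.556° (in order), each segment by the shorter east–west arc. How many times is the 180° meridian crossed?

Leg 1: -169.240° → -129.556°, shortest Δλ = 39.684° (east) — does not cross 180°.
Leg 2: -129.556° → +161.296°, shortest Δλ = -69.148° (west) — crosses 180°.
Leg 3: +161.296° → -143.178°, shortest Δλ = 55.526° (east) — crosses 180°.
Leg 4: -143.178° → +52.675°, shortest Δλ = -164.147° (west) — crosses 180°.
Leg 5: +52.675° → -156.556°, shortest Δλ = 150.769° (east) — crosses 180°.
Total crossings: 4.

4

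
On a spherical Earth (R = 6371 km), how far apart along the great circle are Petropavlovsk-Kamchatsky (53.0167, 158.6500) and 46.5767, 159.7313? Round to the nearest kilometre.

Δλ = 159.7313 − 158.6500 = 1.0813°.
Δφ = 46.5767 − 53.0167 = -6.4400°.
a = sin²(Δφ/2) + cos φ₁ · cos φ₂ · sin²(Δλ/2) = 0.003192.
c = 2·atan2(√a, √(1−a)) = 0.11305 rad → d = 6371·c ≈ 720.27 km.

720 km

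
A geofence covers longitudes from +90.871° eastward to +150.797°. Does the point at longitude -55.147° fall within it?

No

Band width going east from +90.871° to +150.797°: ((150.797 − 90.871) mod 360) = 59.926°.
Offset of -55.147° east of the west edge: ((-55.147 − 90.871) mod 360) = 213.982°.
213.982° > 59.926° ⇒ outside.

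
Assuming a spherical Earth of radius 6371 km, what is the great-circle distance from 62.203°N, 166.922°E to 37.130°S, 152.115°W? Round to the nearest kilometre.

Δλ = -152.115 − 166.922 = -319.037°; wrapped into (−180°, 180°]: 40.963°.
Δφ = -37.130 − 62.203 = -99.333°.
a = sin²(Δφ/2) + cos φ₁ · cos φ₂ · sin²(Δλ/2) = 0.626607.
c = 2·atan2(√a, √(1−a)) = 1.82680 rad → d = 6371·c ≈ 11638.52 km.

11639 km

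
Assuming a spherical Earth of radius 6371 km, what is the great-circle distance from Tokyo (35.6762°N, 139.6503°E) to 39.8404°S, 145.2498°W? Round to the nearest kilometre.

Δλ = -145.2498 − 139.6503 = -284.9001°; wrapped into (−180°, 180°]: 75.0999°.
Δφ = -39.8404 − 35.6762 = -75.5166°.
a = sin²(Δφ/2) + cos φ₁ · cos φ₂ · sin²(Δλ/2) = 0.606624.
c = 2·atan2(√a, √(1−a)) = 1.78569 rad → d = 6371·c ≈ 11376.66 km.

11377 km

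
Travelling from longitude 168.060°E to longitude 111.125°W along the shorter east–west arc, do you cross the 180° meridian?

Yes

Naïve |-111.125 − 168.060| = 279.185° > 180°, so the shorter arc goes the other way round — across 180°.
Signed shortest Δλ = ((-111.125 − 168.060 + 180) mod 360) − 180 = 80.815°.
Going east by 80.815° from +168.060° passes through 180° before reaching -111.125°.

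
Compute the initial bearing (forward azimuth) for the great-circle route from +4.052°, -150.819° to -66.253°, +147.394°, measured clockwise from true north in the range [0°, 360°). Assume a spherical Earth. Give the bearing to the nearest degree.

Δλ = 147.394 − -150.819 = 298.213°; wrapped into (−180°, 180°]: -61.787°.
θ = atan2( sin Δλ · cos φ₂ , cos φ₁ · sin φ₂ − sin φ₁ · cos φ₂ · cos Δλ )
  = atan2(-0.35486, -0.92650) = -159.043° → normalised to [0°, 360°): 200.957°.

201°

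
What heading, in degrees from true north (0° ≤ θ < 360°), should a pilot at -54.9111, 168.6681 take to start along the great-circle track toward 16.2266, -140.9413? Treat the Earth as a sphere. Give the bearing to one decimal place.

Δλ = -140.9413 − 168.6681 = -309.6094°; wrapped into (−180°, 180°]: 50.3906°.
θ = atan2( sin Δλ · cos φ₂ , cos φ₁ · sin φ₂ − sin φ₁ · cos φ₂ · cos Δλ )
  = atan2(0.73972, 0.66153) = 48.194° → normalised to [0°, 360°): 48.194°.

48.2°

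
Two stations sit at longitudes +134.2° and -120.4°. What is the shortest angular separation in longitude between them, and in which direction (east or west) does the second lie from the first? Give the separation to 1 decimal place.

Raw difference: -120.4 − 134.2 = -254.6°.
Normalise into (−180°, 180°]: -254.6° + 360° = 105.4°.
Positive ⇒ the second point lies to the east; separation 105.4°.

105.4° east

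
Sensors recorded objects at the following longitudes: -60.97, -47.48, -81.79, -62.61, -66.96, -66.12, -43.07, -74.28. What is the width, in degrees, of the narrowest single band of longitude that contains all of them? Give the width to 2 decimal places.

38.72°

Sort the longitudes: -81.79°, -74.28°, -66.96°, -66.12°, -62.61°, -60.97°, -47.48°, -43.07°.
Eastward gaps between consecutive values (wrapping around): 7.51°, 7.32°, 0.84°, 3.51°, 1.64°, 13.49°, 4.41°, 321.28°.
Largest gap = 321.28° ⇒ minimal covering band is its complement: 360° − 321.28° = 38.72°.
Band runs from -81.79° eastward to -43.07°.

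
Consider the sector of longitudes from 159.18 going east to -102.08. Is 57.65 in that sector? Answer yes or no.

No

Band width going east from +159.18° to -102.08°: ((-102.08 − 159.18) mod 360) = 98.74°.
Offset of +57.65° east of the west edge: ((57.65 − 159.18) mod 360) = 258.47°.
258.47° > 98.74° ⇒ outside.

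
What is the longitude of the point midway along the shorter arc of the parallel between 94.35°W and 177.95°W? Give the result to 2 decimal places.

136.15°W

Signed shortest Δλ from -94.35° to -177.95° is -83.60°.
Midpoint longitude = -94.35° + (-83.60°)/2 = -94.35° − 41.80° = -136.15°.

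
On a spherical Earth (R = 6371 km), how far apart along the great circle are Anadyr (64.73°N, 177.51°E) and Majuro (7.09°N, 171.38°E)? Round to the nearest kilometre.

6428 km

Δλ = 171.38 − 177.51 = -6.13°.
Δφ = 7.09 − 64.73 = -57.64°.
a = sin²(Δφ/2) + cos φ₁ · cos φ₂ · sin²(Δλ/2) = 0.233592.
c = 2·atan2(√a, √(1−a)) = 1.00887 rad → d = 6371·c ≈ 6427.53 km.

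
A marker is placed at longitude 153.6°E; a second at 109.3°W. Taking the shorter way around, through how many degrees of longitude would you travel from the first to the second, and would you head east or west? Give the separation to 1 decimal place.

97.1° east

Raw difference: -109.3 − 153.6 = -262.9°.
Normalise into (−180°, 180°]: -262.9° + 360° = 97.1°.
Positive ⇒ the second point lies to the east; separation 97.1°.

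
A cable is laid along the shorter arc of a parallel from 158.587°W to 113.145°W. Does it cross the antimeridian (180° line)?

No

Signed shortest Δλ = ((-113.145 − -158.587 + 180) mod 360) − 180 = 45.442°.
Going east by 45.442° from -158.587° reaches -113.145° without touching 180°.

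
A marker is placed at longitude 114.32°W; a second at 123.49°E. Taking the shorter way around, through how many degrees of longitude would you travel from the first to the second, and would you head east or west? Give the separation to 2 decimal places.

Raw difference: 123.49 − -114.32 = 237.81°.
Normalise into (−180°, 180°]: 237.81° − 360° = -122.19°.
Negative ⇒ the second point lies to the west; separation 122.19°.

122.19° west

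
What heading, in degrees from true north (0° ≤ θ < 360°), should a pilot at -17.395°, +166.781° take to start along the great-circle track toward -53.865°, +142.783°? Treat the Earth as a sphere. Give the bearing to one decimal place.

201.5°

Δλ = 142.783 − 166.781 = -23.998°.
θ = atan2( sin Δλ · cos φ₂ , cos φ₁ · sin φ₂ − sin φ₁ · cos φ₂ · cos Δλ )
  = atan2(-0.23983, -0.60964) = -158.526° → normalised to [0°, 360°): 201.474°.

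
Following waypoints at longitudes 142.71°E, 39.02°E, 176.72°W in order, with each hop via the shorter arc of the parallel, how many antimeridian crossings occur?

Leg 1: +142.71° → +39.02°, shortest Δλ = -103.69° (west) — does not cross 180°.
Leg 2: +39.02° → -176.72°, shortest Δλ = 144.26° (east) — crosses 180°.
Total crossings: 1.

1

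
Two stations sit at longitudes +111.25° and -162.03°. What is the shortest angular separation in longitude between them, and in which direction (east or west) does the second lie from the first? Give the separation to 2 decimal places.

Raw difference: -162.03 − 111.25 = -273.28°.
Normalise into (−180°, 180°]: -273.28° + 360° = 86.72°.
Positive ⇒ the second point lies to the east; separation 86.72°.

86.72° east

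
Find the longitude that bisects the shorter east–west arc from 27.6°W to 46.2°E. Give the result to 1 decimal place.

9.3°E

Signed shortest Δλ from -27.6° to +46.2° is +73.8°.
Midpoint longitude = -27.6° + (+73.8°)/2 = -27.6° + 36.9° = +9.3°.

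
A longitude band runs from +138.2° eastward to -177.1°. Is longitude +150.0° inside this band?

Yes

Band width going east from +138.2° to -177.1°: ((-177.1 − 138.2) mod 360) = 44.7°.
Offset of +150.0° east of the west edge: ((150.0 − 138.2) mod 360) = 11.8°.
11.8° ≤ 44.7° ⇒ inside.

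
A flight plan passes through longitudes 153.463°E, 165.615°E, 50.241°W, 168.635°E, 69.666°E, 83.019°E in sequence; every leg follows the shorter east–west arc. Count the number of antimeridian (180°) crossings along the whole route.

Leg 1: +153.463° → +165.615°, shortest Δλ = 12.152° (east) — does not cross 180°.
Leg 2: +165.615° → -50.241°, shortest Δλ = 144.144° (east) — crosses 180°.
Leg 3: -50.241° → +168.635°, shortest Δλ = -141.124° (west) — crosses 180°.
Leg 4: +168.635° → +69.666°, shortest Δλ = -98.969° (west) — does not cross 180°.
Leg 5: +69.666° → +83.019°, shortest Δλ = 13.353° (east) — does not cross 180°.
Total crossings: 2.

2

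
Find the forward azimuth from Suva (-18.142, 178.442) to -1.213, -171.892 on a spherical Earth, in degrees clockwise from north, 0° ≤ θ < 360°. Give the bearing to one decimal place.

Δλ = -171.892 − 178.442 = -350.334°; wrapped into (−180°, 180°]: 9.666°.
θ = atan2( sin Δλ · cos φ₂ , cos φ₁ · sin φ₂ − sin φ₁ · cos φ₂ · cos Δλ )
  = atan2(0.16787, 0.28677) = 30.344° → normalised to [0°, 360°): 30.344°.

30.3°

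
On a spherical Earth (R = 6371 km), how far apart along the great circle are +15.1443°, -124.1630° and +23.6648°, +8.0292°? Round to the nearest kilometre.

13262 km

Δλ = 8.0292 − -124.1630 = 132.1922°.
Δφ = 23.6648 − 15.1443 = 8.5205°.
a = sin²(Δφ/2) + cos φ₁ · cos φ₂ · sin²(Δλ/2) = 0.744459.
c = 2·atan2(√a, √(1−a)) = 2.08164 rad → d = 6371·c ≈ 13262.16 km.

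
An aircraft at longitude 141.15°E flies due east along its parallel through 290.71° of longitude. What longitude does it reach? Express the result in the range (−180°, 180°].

Start at +141.15°; shift +290.71° → +431.86°.
+431.86° lies outside (−180°, 180°]; subtract 360° → +71.86°.

71.86°E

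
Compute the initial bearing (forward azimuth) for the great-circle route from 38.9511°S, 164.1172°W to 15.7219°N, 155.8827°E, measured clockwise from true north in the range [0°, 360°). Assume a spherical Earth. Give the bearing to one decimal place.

Δλ = 155.8827 − -164.1172 = 319.9999°; wrapped into (−180°, 180°]: -40.0001°.
θ = atan2( sin Δλ · cos φ₂ , cos φ₁ · sin φ₂ − sin φ₁ · cos φ₂ · cos Δλ )
  = atan2(-0.61874, 0.67429) = -42.540° → normalised to [0°, 360°): 317.460°.

317.5°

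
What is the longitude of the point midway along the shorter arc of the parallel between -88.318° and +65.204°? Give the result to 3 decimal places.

Signed shortest Δλ from -88.318° to +65.204° is +153.522°.
Midpoint longitude = -88.318° + (+153.522°)/2 = -88.318° + 76.761° = -11.557°.

-11.557°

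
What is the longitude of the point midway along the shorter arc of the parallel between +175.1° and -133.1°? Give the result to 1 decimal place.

-159.0°

Signed shortest Δλ from +175.1° to -133.1° is +51.8°.
Midpoint longitude = +175.1° + (+51.8°)/2 = +175.1° + 25.9° = +201.0°.
Normalise into (−180°, 180°]: -159.0°.
(The naïve average (+175.1 + -133.1)/2 = 21.0° is on the wrong side of the globe.)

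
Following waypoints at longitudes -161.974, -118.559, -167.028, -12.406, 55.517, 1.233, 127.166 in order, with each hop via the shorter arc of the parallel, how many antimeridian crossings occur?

Leg 1: -161.974° → -118.559°, shortest Δλ = 43.415° (east) — does not cross 180°.
Leg 2: -118.559° → -167.028°, shortest Δλ = -48.469° (west) — does not cross 180°.
Leg 3: -167.028° → -12.406°, shortest Δλ = 154.622° (east) — does not cross 180°.
Leg 4: -12.406° → +55.517°, shortest Δλ = 67.923° (east) — does not cross 180°.
Leg 5: +55.517° → +1.233°, shortest Δλ = -54.284° (west) — does not cross 180°.
Leg 6: +1.233° → +127.166°, shortest Δλ = 125.933° (east) — does not cross 180°.
Total crossings: 0.

0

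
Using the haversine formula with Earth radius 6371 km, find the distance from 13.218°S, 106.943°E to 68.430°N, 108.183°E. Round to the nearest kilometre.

Δλ = 108.183 − 106.943 = 1.240°.
Δφ = 68.430 − -13.218 = 81.648°.
a = sin²(Δφ/2) + cos φ₁ · cos φ₂ · sin²(Δλ/2) = 0.427415.
c = 2·atan2(√a, √(1−a)) = 1.42511 rad → d = 6371·c ≈ 9079.38 km.

9079 km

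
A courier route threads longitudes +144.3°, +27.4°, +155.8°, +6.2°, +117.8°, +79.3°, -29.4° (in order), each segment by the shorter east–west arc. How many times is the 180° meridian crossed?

0

Leg 1: +144.3° → +27.4°, shortest Δλ = -116.9° (west) — does not cross 180°.
Leg 2: +27.4° → +155.8°, shortest Δλ = 128.4° (east) — does not cross 180°.
Leg 3: +155.8° → +6.2°, shortest Δλ = -149.6° (west) — does not cross 180°.
Leg 4: +6.2° → +117.8°, shortest Δλ = 111.6° (east) — does not cross 180°.
Leg 5: +117.8° → +79.3°, shortest Δλ = -38.5° (west) — does not cross 180°.
Leg 6: +79.3° → -29.4°, shortest Δλ = -108.7° (west) — does not cross 180°.
Total crossings: 0.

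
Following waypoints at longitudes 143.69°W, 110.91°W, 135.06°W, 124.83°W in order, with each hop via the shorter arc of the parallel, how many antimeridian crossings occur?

0

Leg 1: -143.69° → -110.91°, shortest Δλ = 32.78° (east) — does not cross 180°.
Leg 2: -110.91° → -135.06°, shortest Δλ = -24.15° (west) — does not cross 180°.
Leg 3: -135.06° → -124.83°, shortest Δλ = 10.23° (east) — does not cross 180°.
Total crossings: 0.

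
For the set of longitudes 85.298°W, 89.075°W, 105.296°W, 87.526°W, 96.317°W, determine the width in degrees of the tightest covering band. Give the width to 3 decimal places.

19.998°

Sort the longitudes: -105.296°, -96.317°, -89.075°, -87.526°, -85.298°.
Eastward gaps between consecutive values (wrapping around): 8.979°, 7.242°, 1.549°, 2.228°, 340.002°.
Largest gap = 340.002° ⇒ minimal covering band is its complement: 360° − 340.002° = 19.998°.
Band runs from -105.296° eastward to -85.298°.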